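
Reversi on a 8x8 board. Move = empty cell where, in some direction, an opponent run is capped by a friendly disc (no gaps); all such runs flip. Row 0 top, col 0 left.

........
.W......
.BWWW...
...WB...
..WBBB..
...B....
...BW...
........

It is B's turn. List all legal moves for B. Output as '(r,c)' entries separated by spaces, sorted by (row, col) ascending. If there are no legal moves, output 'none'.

(0,0): flips 3 -> legal
(0,1): flips 1 -> legal
(0,2): no bracket -> illegal
(1,0): no bracket -> illegal
(1,2): flips 1 -> legal
(1,3): flips 2 -> legal
(1,4): flips 1 -> legal
(1,5): no bracket -> illegal
(2,0): no bracket -> illegal
(2,5): flips 3 -> legal
(3,1): flips 1 -> legal
(3,2): flips 1 -> legal
(3,5): no bracket -> illegal
(4,1): flips 1 -> legal
(5,1): no bracket -> illegal
(5,2): no bracket -> illegal
(5,4): no bracket -> illegal
(5,5): no bracket -> illegal
(6,5): flips 1 -> legal
(7,3): no bracket -> illegal
(7,4): no bracket -> illegal
(7,5): flips 1 -> legal

Answer: (0,0) (0,1) (1,2) (1,3) (1,4) (2,5) (3,1) (3,2) (4,1) (6,5) (7,5)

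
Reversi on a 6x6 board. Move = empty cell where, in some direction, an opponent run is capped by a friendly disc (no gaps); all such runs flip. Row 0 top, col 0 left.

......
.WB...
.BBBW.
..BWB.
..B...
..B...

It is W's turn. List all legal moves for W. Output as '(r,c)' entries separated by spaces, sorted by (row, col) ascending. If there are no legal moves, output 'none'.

(0,1): no bracket -> illegal
(0,2): no bracket -> illegal
(0,3): no bracket -> illegal
(1,0): no bracket -> illegal
(1,3): flips 2 -> legal
(1,4): no bracket -> illegal
(2,0): flips 3 -> legal
(2,5): no bracket -> illegal
(3,0): no bracket -> illegal
(3,1): flips 2 -> legal
(3,5): flips 1 -> legal
(4,1): no bracket -> illegal
(4,3): no bracket -> illegal
(4,4): flips 1 -> legal
(4,5): no bracket -> illegal
(5,1): flips 1 -> legal
(5,3): no bracket -> illegal

Answer: (1,3) (2,0) (3,1) (3,5) (4,4) (5,1)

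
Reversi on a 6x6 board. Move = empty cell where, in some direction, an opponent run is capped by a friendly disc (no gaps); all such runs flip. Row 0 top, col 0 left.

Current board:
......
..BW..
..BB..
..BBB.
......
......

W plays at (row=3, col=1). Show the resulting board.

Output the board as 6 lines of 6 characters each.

Answer: ......
..BW..
..WB..
.WBBB.
......
......

Derivation:
Place W at (3,1); scan 8 dirs for brackets.
Dir NW: first cell '.' (not opp) -> no flip
Dir N: first cell '.' (not opp) -> no flip
Dir NE: opp run (2,2) capped by W -> flip
Dir W: first cell '.' (not opp) -> no flip
Dir E: opp run (3,2) (3,3) (3,4), next='.' -> no flip
Dir SW: first cell '.' (not opp) -> no flip
Dir S: first cell '.' (not opp) -> no flip
Dir SE: first cell '.' (not opp) -> no flip
All flips: (2,2)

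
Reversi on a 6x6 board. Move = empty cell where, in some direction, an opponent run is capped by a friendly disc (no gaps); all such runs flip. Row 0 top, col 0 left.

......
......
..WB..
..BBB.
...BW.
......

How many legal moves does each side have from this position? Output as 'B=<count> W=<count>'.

Answer: B=6 W=2

Derivation:
-- B to move --
(1,1): flips 1 -> legal
(1,2): flips 1 -> legal
(1,3): no bracket -> illegal
(2,1): flips 1 -> legal
(3,1): no bracket -> illegal
(3,5): no bracket -> illegal
(4,5): flips 1 -> legal
(5,3): no bracket -> illegal
(5,4): flips 1 -> legal
(5,5): flips 1 -> legal
B mobility = 6
-- W to move --
(1,2): no bracket -> illegal
(1,3): no bracket -> illegal
(1,4): no bracket -> illegal
(2,1): no bracket -> illegal
(2,4): flips 2 -> legal
(2,5): no bracket -> illegal
(3,1): no bracket -> illegal
(3,5): no bracket -> illegal
(4,1): no bracket -> illegal
(4,2): flips 2 -> legal
(4,5): no bracket -> illegal
(5,2): no bracket -> illegal
(5,3): no bracket -> illegal
(5,4): no bracket -> illegal
W mobility = 2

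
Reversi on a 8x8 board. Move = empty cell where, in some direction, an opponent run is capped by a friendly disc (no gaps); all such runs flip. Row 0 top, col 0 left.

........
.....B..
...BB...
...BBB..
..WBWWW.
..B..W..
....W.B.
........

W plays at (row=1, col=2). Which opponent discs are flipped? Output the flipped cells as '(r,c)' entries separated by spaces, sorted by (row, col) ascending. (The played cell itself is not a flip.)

Answer: (2,3) (3,4)

Derivation:
Dir NW: first cell '.' (not opp) -> no flip
Dir N: first cell '.' (not opp) -> no flip
Dir NE: first cell '.' (not opp) -> no flip
Dir W: first cell '.' (not opp) -> no flip
Dir E: first cell '.' (not opp) -> no flip
Dir SW: first cell '.' (not opp) -> no flip
Dir S: first cell '.' (not opp) -> no flip
Dir SE: opp run (2,3) (3,4) capped by W -> flip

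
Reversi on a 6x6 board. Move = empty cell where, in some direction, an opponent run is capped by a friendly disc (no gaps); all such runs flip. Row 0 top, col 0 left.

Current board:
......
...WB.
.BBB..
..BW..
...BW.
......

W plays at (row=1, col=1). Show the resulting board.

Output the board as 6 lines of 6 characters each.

Answer: ......
.W.WB.
.BWB..
..BW..
...BW.
......

Derivation:
Place W at (1,1); scan 8 dirs for brackets.
Dir NW: first cell '.' (not opp) -> no flip
Dir N: first cell '.' (not opp) -> no flip
Dir NE: first cell '.' (not opp) -> no flip
Dir W: first cell '.' (not opp) -> no flip
Dir E: first cell '.' (not opp) -> no flip
Dir SW: first cell '.' (not opp) -> no flip
Dir S: opp run (2,1), next='.' -> no flip
Dir SE: opp run (2,2) capped by W -> flip
All flips: (2,2)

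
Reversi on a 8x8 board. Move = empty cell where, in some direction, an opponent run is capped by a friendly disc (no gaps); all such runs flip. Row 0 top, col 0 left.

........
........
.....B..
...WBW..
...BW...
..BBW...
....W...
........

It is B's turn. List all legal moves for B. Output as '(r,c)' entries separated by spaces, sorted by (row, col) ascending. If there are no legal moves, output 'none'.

(2,2): no bracket -> illegal
(2,3): flips 1 -> legal
(2,4): no bracket -> illegal
(2,6): flips 2 -> legal
(3,2): flips 1 -> legal
(3,6): flips 1 -> legal
(4,2): no bracket -> illegal
(4,5): flips 2 -> legal
(4,6): no bracket -> illegal
(5,5): flips 1 -> legal
(6,3): no bracket -> illegal
(6,5): flips 1 -> legal
(7,3): no bracket -> illegal
(7,4): flips 3 -> legal
(7,5): flips 1 -> legal

Answer: (2,3) (2,6) (3,2) (3,6) (4,5) (5,5) (6,5) (7,4) (7,5)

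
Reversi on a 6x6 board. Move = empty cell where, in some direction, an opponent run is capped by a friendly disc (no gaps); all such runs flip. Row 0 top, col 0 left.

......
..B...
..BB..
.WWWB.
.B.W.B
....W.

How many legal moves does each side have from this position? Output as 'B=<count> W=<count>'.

-- B to move --
(2,0): no bracket -> illegal
(2,1): flips 1 -> legal
(2,4): no bracket -> illegal
(3,0): flips 3 -> legal
(4,0): flips 1 -> legal
(4,2): flips 1 -> legal
(4,4): flips 1 -> legal
(5,2): flips 1 -> legal
(5,3): flips 2 -> legal
(5,5): no bracket -> illegal
B mobility = 7
-- W to move --
(0,1): no bracket -> illegal
(0,2): flips 2 -> legal
(0,3): no bracket -> illegal
(1,1): flips 1 -> legal
(1,3): flips 2 -> legal
(1,4): flips 1 -> legal
(2,1): no bracket -> illegal
(2,4): no bracket -> illegal
(2,5): flips 1 -> legal
(3,0): no bracket -> illegal
(3,5): flips 1 -> legal
(4,0): no bracket -> illegal
(4,2): no bracket -> illegal
(4,4): no bracket -> illegal
(5,0): flips 1 -> legal
(5,1): flips 1 -> legal
(5,2): no bracket -> illegal
(5,5): no bracket -> illegal
W mobility = 8

Answer: B=7 W=8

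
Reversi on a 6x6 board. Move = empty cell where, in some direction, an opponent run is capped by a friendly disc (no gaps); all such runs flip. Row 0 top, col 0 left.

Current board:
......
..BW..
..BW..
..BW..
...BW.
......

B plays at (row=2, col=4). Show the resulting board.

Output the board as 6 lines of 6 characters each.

Answer: ......
..BW..
..BBB.
..BW..
...BW.
......

Derivation:
Place B at (2,4); scan 8 dirs for brackets.
Dir NW: opp run (1,3), next='.' -> no flip
Dir N: first cell '.' (not opp) -> no flip
Dir NE: first cell '.' (not opp) -> no flip
Dir W: opp run (2,3) capped by B -> flip
Dir E: first cell '.' (not opp) -> no flip
Dir SW: opp run (3,3), next='.' -> no flip
Dir S: first cell '.' (not opp) -> no flip
Dir SE: first cell '.' (not opp) -> no flip
All flips: (2,3)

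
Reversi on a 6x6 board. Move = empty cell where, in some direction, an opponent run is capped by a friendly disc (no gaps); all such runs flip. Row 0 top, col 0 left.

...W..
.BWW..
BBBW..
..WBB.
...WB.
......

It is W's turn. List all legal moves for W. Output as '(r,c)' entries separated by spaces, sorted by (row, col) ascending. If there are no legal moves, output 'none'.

(0,0): no bracket -> illegal
(0,1): no bracket -> illegal
(0,2): no bracket -> illegal
(1,0): flips 2 -> legal
(2,4): no bracket -> illegal
(2,5): flips 1 -> legal
(3,0): flips 1 -> legal
(3,1): flips 1 -> legal
(3,5): flips 2 -> legal
(4,2): no bracket -> illegal
(4,5): flips 2 -> legal
(5,3): no bracket -> illegal
(5,4): no bracket -> illegal
(5,5): no bracket -> illegal

Answer: (1,0) (2,5) (3,0) (3,1) (3,5) (4,5)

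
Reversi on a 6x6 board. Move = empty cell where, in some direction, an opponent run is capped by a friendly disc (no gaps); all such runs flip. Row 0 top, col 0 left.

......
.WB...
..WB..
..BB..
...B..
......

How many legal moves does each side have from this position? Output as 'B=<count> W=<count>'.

-- B to move --
(0,0): flips 2 -> legal
(0,1): no bracket -> illegal
(0,2): no bracket -> illegal
(1,0): flips 1 -> legal
(1,3): no bracket -> illegal
(2,0): no bracket -> illegal
(2,1): flips 1 -> legal
(3,1): no bracket -> illegal
B mobility = 3
-- W to move --
(0,1): no bracket -> illegal
(0,2): flips 1 -> legal
(0,3): no bracket -> illegal
(1,3): flips 1 -> legal
(1,4): no bracket -> illegal
(2,1): no bracket -> illegal
(2,4): flips 1 -> legal
(3,1): no bracket -> illegal
(3,4): no bracket -> illegal
(4,1): no bracket -> illegal
(4,2): flips 1 -> legal
(4,4): flips 1 -> legal
(5,2): no bracket -> illegal
(5,3): no bracket -> illegal
(5,4): no bracket -> illegal
W mobility = 5

Answer: B=3 W=5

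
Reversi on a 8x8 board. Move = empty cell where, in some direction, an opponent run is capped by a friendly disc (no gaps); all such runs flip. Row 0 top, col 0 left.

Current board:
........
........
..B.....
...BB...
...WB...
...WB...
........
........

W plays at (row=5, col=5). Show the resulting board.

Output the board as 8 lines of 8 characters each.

Place W at (5,5); scan 8 dirs for brackets.
Dir NW: opp run (4,4) (3,3) (2,2), next='.' -> no flip
Dir N: first cell '.' (not opp) -> no flip
Dir NE: first cell '.' (not opp) -> no flip
Dir W: opp run (5,4) capped by W -> flip
Dir E: first cell '.' (not opp) -> no flip
Dir SW: first cell '.' (not opp) -> no flip
Dir S: first cell '.' (not opp) -> no flip
Dir SE: first cell '.' (not opp) -> no flip
All flips: (5,4)

Answer: ........
........
..B.....
...BB...
...WB...
...WWW..
........
........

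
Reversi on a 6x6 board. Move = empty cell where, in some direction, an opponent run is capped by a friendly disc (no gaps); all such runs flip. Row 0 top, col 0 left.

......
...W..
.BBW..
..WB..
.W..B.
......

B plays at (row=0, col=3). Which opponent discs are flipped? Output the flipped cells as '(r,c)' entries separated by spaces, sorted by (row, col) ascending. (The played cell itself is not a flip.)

Answer: (1,3) (2,3)

Derivation:
Dir NW: edge -> no flip
Dir N: edge -> no flip
Dir NE: edge -> no flip
Dir W: first cell '.' (not opp) -> no flip
Dir E: first cell '.' (not opp) -> no flip
Dir SW: first cell '.' (not opp) -> no flip
Dir S: opp run (1,3) (2,3) capped by B -> flip
Dir SE: first cell '.' (not opp) -> no flip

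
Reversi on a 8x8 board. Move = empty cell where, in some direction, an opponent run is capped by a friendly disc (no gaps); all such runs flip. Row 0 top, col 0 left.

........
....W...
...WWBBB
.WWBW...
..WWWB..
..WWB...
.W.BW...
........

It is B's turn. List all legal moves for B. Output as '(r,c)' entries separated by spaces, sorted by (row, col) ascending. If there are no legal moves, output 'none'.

(0,3): flips 1 -> legal
(0,4): flips 4 -> legal
(0,5): no bracket -> illegal
(1,2): flips 2 -> legal
(1,3): flips 1 -> legal
(1,5): flips 1 -> legal
(2,0): no bracket -> illegal
(2,1): flips 2 -> legal
(2,2): flips 2 -> legal
(3,0): flips 2 -> legal
(3,5): flips 1 -> legal
(4,0): no bracket -> illegal
(4,1): flips 4 -> legal
(5,0): no bracket -> illegal
(5,1): flips 3 -> legal
(5,5): flips 1 -> legal
(6,0): no bracket -> illegal
(6,2): no bracket -> illegal
(6,5): flips 1 -> legal
(7,0): flips 4 -> legal
(7,1): no bracket -> illegal
(7,2): no bracket -> illegal
(7,3): no bracket -> illegal
(7,4): flips 1 -> legal
(7,5): no bracket -> illegal

Answer: (0,3) (0,4) (1,2) (1,3) (1,5) (2,1) (2,2) (3,0) (3,5) (4,1) (5,1) (5,5) (6,5) (7,0) (7,4)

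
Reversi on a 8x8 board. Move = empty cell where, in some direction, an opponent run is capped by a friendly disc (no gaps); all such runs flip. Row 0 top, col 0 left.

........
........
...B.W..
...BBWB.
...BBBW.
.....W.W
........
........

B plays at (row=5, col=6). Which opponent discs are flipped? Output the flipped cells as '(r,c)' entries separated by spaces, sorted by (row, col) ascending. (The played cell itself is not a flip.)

Answer: (4,6)

Derivation:
Dir NW: first cell 'B' (not opp) -> no flip
Dir N: opp run (4,6) capped by B -> flip
Dir NE: first cell '.' (not opp) -> no flip
Dir W: opp run (5,5), next='.' -> no flip
Dir E: opp run (5,7), next=edge -> no flip
Dir SW: first cell '.' (not opp) -> no flip
Dir S: first cell '.' (not opp) -> no flip
Dir SE: first cell '.' (not opp) -> no flip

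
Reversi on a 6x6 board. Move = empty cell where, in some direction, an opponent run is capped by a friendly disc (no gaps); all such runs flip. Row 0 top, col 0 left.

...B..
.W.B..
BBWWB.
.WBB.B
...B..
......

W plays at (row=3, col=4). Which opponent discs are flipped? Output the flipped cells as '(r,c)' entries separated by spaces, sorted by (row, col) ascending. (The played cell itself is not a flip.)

Answer: (3,2) (3,3)

Derivation:
Dir NW: first cell 'W' (not opp) -> no flip
Dir N: opp run (2,4), next='.' -> no flip
Dir NE: first cell '.' (not opp) -> no flip
Dir W: opp run (3,3) (3,2) capped by W -> flip
Dir E: opp run (3,5), next=edge -> no flip
Dir SW: opp run (4,3), next='.' -> no flip
Dir S: first cell '.' (not opp) -> no flip
Dir SE: first cell '.' (not opp) -> no flip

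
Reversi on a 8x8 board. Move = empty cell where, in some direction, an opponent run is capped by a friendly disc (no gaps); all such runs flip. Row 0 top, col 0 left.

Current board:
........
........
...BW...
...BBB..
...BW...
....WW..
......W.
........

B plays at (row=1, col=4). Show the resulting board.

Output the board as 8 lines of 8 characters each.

Place B at (1,4); scan 8 dirs for brackets.
Dir NW: first cell '.' (not opp) -> no flip
Dir N: first cell '.' (not opp) -> no flip
Dir NE: first cell '.' (not opp) -> no flip
Dir W: first cell '.' (not opp) -> no flip
Dir E: first cell '.' (not opp) -> no flip
Dir SW: first cell 'B' (not opp) -> no flip
Dir S: opp run (2,4) capped by B -> flip
Dir SE: first cell '.' (not opp) -> no flip
All flips: (2,4)

Answer: ........
....B...
...BB...
...BBB..
...BW...
....WW..
......W.
........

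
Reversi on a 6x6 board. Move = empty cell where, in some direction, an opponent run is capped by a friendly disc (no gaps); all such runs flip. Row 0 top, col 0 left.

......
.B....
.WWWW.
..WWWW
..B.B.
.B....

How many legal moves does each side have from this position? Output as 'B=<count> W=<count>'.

-- B to move --
(1,0): no bracket -> illegal
(1,2): flips 2 -> legal
(1,3): no bracket -> illegal
(1,4): flips 2 -> legal
(1,5): flips 2 -> legal
(2,0): no bracket -> illegal
(2,5): no bracket -> illegal
(3,0): no bracket -> illegal
(3,1): flips 1 -> legal
(4,1): no bracket -> illegal
(4,3): no bracket -> illegal
(4,5): no bracket -> illegal
B mobility = 4
-- W to move --
(0,0): flips 1 -> legal
(0,1): flips 1 -> legal
(0,2): no bracket -> illegal
(1,0): no bracket -> illegal
(1,2): no bracket -> illegal
(2,0): no bracket -> illegal
(3,1): no bracket -> illegal
(4,0): no bracket -> illegal
(4,1): no bracket -> illegal
(4,3): no bracket -> illegal
(4,5): no bracket -> illegal
(5,0): no bracket -> illegal
(5,2): flips 1 -> legal
(5,3): flips 1 -> legal
(5,4): flips 1 -> legal
(5,5): flips 1 -> legal
W mobility = 6

Answer: B=4 W=6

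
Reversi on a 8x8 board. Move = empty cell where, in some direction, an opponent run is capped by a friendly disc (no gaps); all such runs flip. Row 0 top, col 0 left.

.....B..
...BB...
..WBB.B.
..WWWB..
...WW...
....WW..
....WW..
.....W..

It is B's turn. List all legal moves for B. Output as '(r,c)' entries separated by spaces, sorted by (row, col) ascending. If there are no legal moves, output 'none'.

Answer: (2,1) (3,1) (4,1) (4,2) (4,5) (5,3) (7,4)

Derivation:
(1,1): no bracket -> illegal
(1,2): no bracket -> illegal
(2,1): flips 1 -> legal
(2,5): no bracket -> illegal
(3,1): flips 4 -> legal
(4,1): flips 1 -> legal
(4,2): flips 1 -> legal
(4,5): flips 1 -> legal
(4,6): no bracket -> illegal
(5,2): no bracket -> illegal
(5,3): flips 3 -> legal
(5,6): no bracket -> illegal
(6,3): no bracket -> illegal
(6,6): no bracket -> illegal
(7,3): no bracket -> illegal
(7,4): flips 4 -> legal
(7,6): no bracket -> illegal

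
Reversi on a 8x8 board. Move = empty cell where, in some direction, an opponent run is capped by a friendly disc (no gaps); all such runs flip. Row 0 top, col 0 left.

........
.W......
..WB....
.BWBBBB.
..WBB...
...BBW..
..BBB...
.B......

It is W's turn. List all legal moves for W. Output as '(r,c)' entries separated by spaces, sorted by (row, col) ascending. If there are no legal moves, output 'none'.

(1,2): no bracket -> illegal
(1,3): no bracket -> illegal
(1,4): flips 1 -> legal
(2,0): flips 1 -> legal
(2,1): no bracket -> illegal
(2,4): flips 2 -> legal
(2,5): no bracket -> illegal
(2,6): no bracket -> illegal
(2,7): no bracket -> illegal
(3,0): flips 1 -> legal
(3,7): flips 4 -> legal
(4,0): flips 1 -> legal
(4,1): no bracket -> illegal
(4,5): flips 2 -> legal
(4,6): no bracket -> illegal
(4,7): no bracket -> illegal
(5,1): no bracket -> illegal
(5,2): flips 2 -> legal
(6,0): no bracket -> illegal
(6,1): no bracket -> illegal
(6,5): flips 2 -> legal
(7,0): no bracket -> illegal
(7,2): no bracket -> illegal
(7,3): flips 1 -> legal
(7,4): no bracket -> illegal
(7,5): flips 2 -> legal

Answer: (1,4) (2,0) (2,4) (3,0) (3,7) (4,0) (4,5) (5,2) (6,5) (7,3) (7,5)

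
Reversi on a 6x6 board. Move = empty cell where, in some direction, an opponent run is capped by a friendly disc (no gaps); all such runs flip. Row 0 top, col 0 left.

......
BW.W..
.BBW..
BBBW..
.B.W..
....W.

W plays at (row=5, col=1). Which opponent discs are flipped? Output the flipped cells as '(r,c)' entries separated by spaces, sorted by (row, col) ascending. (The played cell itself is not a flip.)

Answer: (2,1) (3,1) (4,1)

Derivation:
Dir NW: first cell '.' (not opp) -> no flip
Dir N: opp run (4,1) (3,1) (2,1) capped by W -> flip
Dir NE: first cell '.' (not opp) -> no flip
Dir W: first cell '.' (not opp) -> no flip
Dir E: first cell '.' (not opp) -> no flip
Dir SW: edge -> no flip
Dir S: edge -> no flip
Dir SE: edge -> no flip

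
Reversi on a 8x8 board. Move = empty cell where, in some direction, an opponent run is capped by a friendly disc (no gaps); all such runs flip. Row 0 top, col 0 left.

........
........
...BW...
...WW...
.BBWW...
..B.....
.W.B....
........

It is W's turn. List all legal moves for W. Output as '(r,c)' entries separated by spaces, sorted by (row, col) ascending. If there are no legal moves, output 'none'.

(1,2): flips 1 -> legal
(1,3): flips 1 -> legal
(1,4): no bracket -> illegal
(2,2): flips 1 -> legal
(3,0): no bracket -> illegal
(3,1): no bracket -> illegal
(3,2): no bracket -> illegal
(4,0): flips 2 -> legal
(5,0): no bracket -> illegal
(5,1): flips 1 -> legal
(5,3): no bracket -> illegal
(5,4): no bracket -> illegal
(6,2): no bracket -> illegal
(6,4): no bracket -> illegal
(7,2): no bracket -> illegal
(7,3): no bracket -> illegal
(7,4): no bracket -> illegal

Answer: (1,2) (1,3) (2,2) (4,0) (5,1)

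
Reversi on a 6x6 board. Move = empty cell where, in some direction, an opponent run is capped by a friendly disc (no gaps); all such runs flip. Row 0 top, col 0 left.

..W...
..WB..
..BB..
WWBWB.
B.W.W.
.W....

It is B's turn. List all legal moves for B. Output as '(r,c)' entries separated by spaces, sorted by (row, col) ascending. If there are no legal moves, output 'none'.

Answer: (0,1) (1,1) (2,0) (4,3) (5,2) (5,4) (5,5)

Derivation:
(0,1): flips 1 -> legal
(0,3): no bracket -> illegal
(1,1): flips 1 -> legal
(2,0): flips 1 -> legal
(2,1): no bracket -> illegal
(2,4): no bracket -> illegal
(3,5): no bracket -> illegal
(4,1): no bracket -> illegal
(4,3): flips 1 -> legal
(4,5): no bracket -> illegal
(5,0): no bracket -> illegal
(5,2): flips 1 -> legal
(5,3): no bracket -> illegal
(5,4): flips 1 -> legal
(5,5): flips 2 -> legal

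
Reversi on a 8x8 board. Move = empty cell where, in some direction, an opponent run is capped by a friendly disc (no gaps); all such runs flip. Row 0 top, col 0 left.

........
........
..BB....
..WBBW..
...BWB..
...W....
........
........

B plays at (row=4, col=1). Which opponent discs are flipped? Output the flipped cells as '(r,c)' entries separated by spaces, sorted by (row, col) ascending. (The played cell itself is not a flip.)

Answer: (3,2)

Derivation:
Dir NW: first cell '.' (not opp) -> no flip
Dir N: first cell '.' (not opp) -> no flip
Dir NE: opp run (3,2) capped by B -> flip
Dir W: first cell '.' (not opp) -> no flip
Dir E: first cell '.' (not opp) -> no flip
Dir SW: first cell '.' (not opp) -> no flip
Dir S: first cell '.' (not opp) -> no flip
Dir SE: first cell '.' (not opp) -> no flip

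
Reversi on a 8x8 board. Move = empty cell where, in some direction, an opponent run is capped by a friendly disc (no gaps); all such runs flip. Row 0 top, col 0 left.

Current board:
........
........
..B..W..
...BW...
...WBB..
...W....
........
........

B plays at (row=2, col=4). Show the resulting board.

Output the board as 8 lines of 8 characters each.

Answer: ........
........
..B.BW..
...BB...
...WBB..
...W....
........
........

Derivation:
Place B at (2,4); scan 8 dirs for brackets.
Dir NW: first cell '.' (not opp) -> no flip
Dir N: first cell '.' (not opp) -> no flip
Dir NE: first cell '.' (not opp) -> no flip
Dir W: first cell '.' (not opp) -> no flip
Dir E: opp run (2,5), next='.' -> no flip
Dir SW: first cell 'B' (not opp) -> no flip
Dir S: opp run (3,4) capped by B -> flip
Dir SE: first cell '.' (not opp) -> no flip
All flips: (3,4)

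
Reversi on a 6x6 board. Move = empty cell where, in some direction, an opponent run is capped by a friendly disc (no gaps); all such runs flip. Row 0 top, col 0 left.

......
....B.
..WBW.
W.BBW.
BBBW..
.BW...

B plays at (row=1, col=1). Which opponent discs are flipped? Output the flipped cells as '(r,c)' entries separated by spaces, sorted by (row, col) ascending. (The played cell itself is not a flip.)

Answer: (2,2)

Derivation:
Dir NW: first cell '.' (not opp) -> no flip
Dir N: first cell '.' (not opp) -> no flip
Dir NE: first cell '.' (not opp) -> no flip
Dir W: first cell '.' (not opp) -> no flip
Dir E: first cell '.' (not opp) -> no flip
Dir SW: first cell '.' (not opp) -> no flip
Dir S: first cell '.' (not opp) -> no flip
Dir SE: opp run (2,2) capped by B -> flip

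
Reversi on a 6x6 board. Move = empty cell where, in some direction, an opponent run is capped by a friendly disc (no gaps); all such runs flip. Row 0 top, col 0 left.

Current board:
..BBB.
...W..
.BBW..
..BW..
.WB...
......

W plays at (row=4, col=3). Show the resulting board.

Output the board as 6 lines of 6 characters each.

Answer: ..BBB.
...W..
.BBW..
..BW..
.WWW..
......

Derivation:
Place W at (4,3); scan 8 dirs for brackets.
Dir NW: opp run (3,2) (2,1), next='.' -> no flip
Dir N: first cell 'W' (not opp) -> no flip
Dir NE: first cell '.' (not opp) -> no flip
Dir W: opp run (4,2) capped by W -> flip
Dir E: first cell '.' (not opp) -> no flip
Dir SW: first cell '.' (not opp) -> no flip
Dir S: first cell '.' (not opp) -> no flip
Dir SE: first cell '.' (not opp) -> no flip
All flips: (4,2)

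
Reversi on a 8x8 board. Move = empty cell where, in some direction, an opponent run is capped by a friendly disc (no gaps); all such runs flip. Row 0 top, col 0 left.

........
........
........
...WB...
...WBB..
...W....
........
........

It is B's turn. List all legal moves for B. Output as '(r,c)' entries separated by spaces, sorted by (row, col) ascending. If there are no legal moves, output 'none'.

Answer: (2,2) (3,2) (4,2) (5,2) (6,2)

Derivation:
(2,2): flips 1 -> legal
(2,3): no bracket -> illegal
(2,4): no bracket -> illegal
(3,2): flips 1 -> legal
(4,2): flips 1 -> legal
(5,2): flips 1 -> legal
(5,4): no bracket -> illegal
(6,2): flips 1 -> legal
(6,3): no bracket -> illegal
(6,4): no bracket -> illegal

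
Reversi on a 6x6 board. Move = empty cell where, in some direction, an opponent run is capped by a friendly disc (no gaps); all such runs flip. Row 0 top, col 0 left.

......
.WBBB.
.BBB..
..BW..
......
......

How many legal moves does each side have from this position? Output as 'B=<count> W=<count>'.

Answer: B=6 W=3

Derivation:
-- B to move --
(0,0): flips 1 -> legal
(0,1): flips 1 -> legal
(0,2): no bracket -> illegal
(1,0): flips 1 -> legal
(2,0): no bracket -> illegal
(2,4): no bracket -> illegal
(3,4): flips 1 -> legal
(4,2): no bracket -> illegal
(4,3): flips 1 -> legal
(4,4): flips 1 -> legal
B mobility = 6
-- W to move --
(0,1): no bracket -> illegal
(0,2): no bracket -> illegal
(0,3): flips 2 -> legal
(0,4): no bracket -> illegal
(0,5): no bracket -> illegal
(1,0): no bracket -> illegal
(1,5): flips 3 -> legal
(2,0): no bracket -> illegal
(2,4): no bracket -> illegal
(2,5): no bracket -> illegal
(3,0): no bracket -> illegal
(3,1): flips 2 -> legal
(3,4): no bracket -> illegal
(4,1): no bracket -> illegal
(4,2): no bracket -> illegal
(4,3): no bracket -> illegal
W mobility = 3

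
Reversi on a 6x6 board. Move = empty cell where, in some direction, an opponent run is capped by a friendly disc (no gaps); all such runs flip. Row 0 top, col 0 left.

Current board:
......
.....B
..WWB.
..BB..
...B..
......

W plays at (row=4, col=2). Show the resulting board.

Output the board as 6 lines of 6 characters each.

Place W at (4,2); scan 8 dirs for brackets.
Dir NW: first cell '.' (not opp) -> no flip
Dir N: opp run (3,2) capped by W -> flip
Dir NE: opp run (3,3) (2,4) (1,5), next=edge -> no flip
Dir W: first cell '.' (not opp) -> no flip
Dir E: opp run (4,3), next='.' -> no flip
Dir SW: first cell '.' (not opp) -> no flip
Dir S: first cell '.' (not opp) -> no flip
Dir SE: first cell '.' (not opp) -> no flip
All flips: (3,2)

Answer: ......
.....B
..WWB.
..WB..
..WB..
......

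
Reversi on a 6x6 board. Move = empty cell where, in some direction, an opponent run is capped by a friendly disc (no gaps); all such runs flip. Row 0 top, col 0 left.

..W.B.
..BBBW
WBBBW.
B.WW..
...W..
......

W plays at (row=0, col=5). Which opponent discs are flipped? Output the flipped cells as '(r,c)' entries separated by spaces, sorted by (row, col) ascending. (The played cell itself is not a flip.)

Answer: (1,4) (2,3)

Derivation:
Dir NW: edge -> no flip
Dir N: edge -> no flip
Dir NE: edge -> no flip
Dir W: opp run (0,4), next='.' -> no flip
Dir E: edge -> no flip
Dir SW: opp run (1,4) (2,3) capped by W -> flip
Dir S: first cell 'W' (not opp) -> no flip
Dir SE: edge -> no flip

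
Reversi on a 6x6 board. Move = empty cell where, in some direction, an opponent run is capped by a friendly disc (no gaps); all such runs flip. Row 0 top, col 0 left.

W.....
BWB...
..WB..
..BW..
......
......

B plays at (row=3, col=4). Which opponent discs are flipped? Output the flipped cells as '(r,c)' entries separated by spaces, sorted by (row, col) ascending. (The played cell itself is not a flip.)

Dir NW: first cell 'B' (not opp) -> no flip
Dir N: first cell '.' (not opp) -> no flip
Dir NE: first cell '.' (not opp) -> no flip
Dir W: opp run (3,3) capped by B -> flip
Dir E: first cell '.' (not opp) -> no flip
Dir SW: first cell '.' (not opp) -> no flip
Dir S: first cell '.' (not opp) -> no flip
Dir SE: first cell '.' (not opp) -> no flip

Answer: (3,3)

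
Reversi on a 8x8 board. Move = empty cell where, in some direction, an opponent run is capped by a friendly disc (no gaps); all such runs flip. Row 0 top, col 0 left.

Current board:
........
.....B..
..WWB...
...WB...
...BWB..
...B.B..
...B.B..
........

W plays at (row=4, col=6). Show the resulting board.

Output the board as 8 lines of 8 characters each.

Answer: ........
.....B..
..WWB...
...WB...
...BWWW.
...B.B..
...B.B..
........

Derivation:
Place W at (4,6); scan 8 dirs for brackets.
Dir NW: first cell '.' (not opp) -> no flip
Dir N: first cell '.' (not opp) -> no flip
Dir NE: first cell '.' (not opp) -> no flip
Dir W: opp run (4,5) capped by W -> flip
Dir E: first cell '.' (not opp) -> no flip
Dir SW: opp run (5,5), next='.' -> no flip
Dir S: first cell '.' (not opp) -> no flip
Dir SE: first cell '.' (not opp) -> no flip
All flips: (4,5)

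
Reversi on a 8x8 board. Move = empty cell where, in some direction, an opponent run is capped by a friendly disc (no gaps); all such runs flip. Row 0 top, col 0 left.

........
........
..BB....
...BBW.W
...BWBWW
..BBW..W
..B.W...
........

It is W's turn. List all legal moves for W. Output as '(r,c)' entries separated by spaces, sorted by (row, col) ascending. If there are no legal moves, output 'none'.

(1,1): flips 2 -> legal
(1,2): no bracket -> illegal
(1,3): no bracket -> illegal
(1,4): no bracket -> illegal
(2,1): no bracket -> illegal
(2,4): flips 1 -> legal
(2,5): no bracket -> illegal
(3,1): no bracket -> illegal
(3,2): flips 3 -> legal
(3,6): flips 1 -> legal
(4,1): no bracket -> illegal
(4,2): flips 2 -> legal
(5,1): flips 2 -> legal
(5,5): flips 1 -> legal
(5,6): no bracket -> illegal
(6,1): no bracket -> illegal
(6,3): no bracket -> illegal
(7,1): flips 2 -> legal
(7,2): no bracket -> illegal
(7,3): no bracket -> illegal

Answer: (1,1) (2,4) (3,2) (3,6) (4,2) (5,1) (5,5) (7,1)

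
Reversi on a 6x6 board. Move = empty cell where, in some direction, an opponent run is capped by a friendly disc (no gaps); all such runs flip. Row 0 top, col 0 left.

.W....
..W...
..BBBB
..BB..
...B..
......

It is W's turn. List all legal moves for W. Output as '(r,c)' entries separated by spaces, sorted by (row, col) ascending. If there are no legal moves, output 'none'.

Answer: (3,4) (4,2)

Derivation:
(1,1): no bracket -> illegal
(1,3): no bracket -> illegal
(1,4): no bracket -> illegal
(1,5): no bracket -> illegal
(2,1): no bracket -> illegal
(3,1): no bracket -> illegal
(3,4): flips 1 -> legal
(3,5): no bracket -> illegal
(4,1): no bracket -> illegal
(4,2): flips 2 -> legal
(4,4): no bracket -> illegal
(5,2): no bracket -> illegal
(5,3): no bracket -> illegal
(5,4): no bracket -> illegal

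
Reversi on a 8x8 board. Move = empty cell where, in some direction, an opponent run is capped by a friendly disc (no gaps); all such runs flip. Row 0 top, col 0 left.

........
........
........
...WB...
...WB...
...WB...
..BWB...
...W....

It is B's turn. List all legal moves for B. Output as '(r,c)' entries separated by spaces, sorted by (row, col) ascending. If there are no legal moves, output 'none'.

Answer: (2,2) (3,2) (4,2) (5,2) (7,2)

Derivation:
(2,2): flips 1 -> legal
(2,3): no bracket -> illegal
(2,4): no bracket -> illegal
(3,2): flips 2 -> legal
(4,2): flips 2 -> legal
(5,2): flips 2 -> legal
(7,2): flips 1 -> legal
(7,4): no bracket -> illegal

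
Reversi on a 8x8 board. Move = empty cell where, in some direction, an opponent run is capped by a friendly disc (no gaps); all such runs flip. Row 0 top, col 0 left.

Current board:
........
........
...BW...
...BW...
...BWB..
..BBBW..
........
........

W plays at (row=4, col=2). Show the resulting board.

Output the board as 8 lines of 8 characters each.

Answer: ........
........
...BW...
...WW...
..WWWB..
..BBBW..
........
........

Derivation:
Place W at (4,2); scan 8 dirs for brackets.
Dir NW: first cell '.' (not opp) -> no flip
Dir N: first cell '.' (not opp) -> no flip
Dir NE: opp run (3,3) capped by W -> flip
Dir W: first cell '.' (not opp) -> no flip
Dir E: opp run (4,3) capped by W -> flip
Dir SW: first cell '.' (not opp) -> no flip
Dir S: opp run (5,2), next='.' -> no flip
Dir SE: opp run (5,3), next='.' -> no flip
All flips: (3,3) (4,3)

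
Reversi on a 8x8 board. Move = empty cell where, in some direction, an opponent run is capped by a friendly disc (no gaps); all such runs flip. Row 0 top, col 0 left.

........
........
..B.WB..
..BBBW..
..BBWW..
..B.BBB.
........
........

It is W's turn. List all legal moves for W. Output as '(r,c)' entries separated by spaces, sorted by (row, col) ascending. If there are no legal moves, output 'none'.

(1,1): flips 2 -> legal
(1,2): no bracket -> illegal
(1,3): no bracket -> illegal
(1,4): no bracket -> illegal
(1,5): flips 1 -> legal
(1,6): no bracket -> illegal
(2,1): no bracket -> illegal
(2,3): flips 1 -> legal
(2,6): flips 1 -> legal
(3,1): flips 3 -> legal
(3,6): no bracket -> illegal
(4,1): flips 2 -> legal
(4,6): no bracket -> illegal
(4,7): no bracket -> illegal
(5,1): flips 2 -> legal
(5,3): no bracket -> illegal
(5,7): no bracket -> illegal
(6,1): no bracket -> illegal
(6,2): no bracket -> illegal
(6,3): flips 1 -> legal
(6,4): flips 1 -> legal
(6,5): flips 1 -> legal
(6,6): flips 1 -> legal
(6,7): flips 1 -> legal

Answer: (1,1) (1,5) (2,3) (2,6) (3,1) (4,1) (5,1) (6,3) (6,4) (6,5) (6,6) (6,7)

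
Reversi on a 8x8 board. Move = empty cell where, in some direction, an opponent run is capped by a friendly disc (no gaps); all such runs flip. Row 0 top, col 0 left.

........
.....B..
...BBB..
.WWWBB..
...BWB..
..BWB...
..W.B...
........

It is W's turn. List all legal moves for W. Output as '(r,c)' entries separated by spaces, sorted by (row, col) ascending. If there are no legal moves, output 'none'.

Answer: (0,6) (1,3) (1,4) (2,6) (3,6) (4,2) (4,6) (5,1) (5,5) (6,5) (7,4) (7,5)

Derivation:
(0,4): no bracket -> illegal
(0,5): no bracket -> illegal
(0,6): flips 2 -> legal
(1,2): no bracket -> illegal
(1,3): flips 1 -> legal
(1,4): flips 3 -> legal
(1,6): no bracket -> illegal
(2,2): no bracket -> illegal
(2,6): flips 1 -> legal
(3,6): flips 2 -> legal
(4,1): no bracket -> illegal
(4,2): flips 2 -> legal
(4,6): flips 1 -> legal
(5,1): flips 1 -> legal
(5,5): flips 1 -> legal
(5,6): no bracket -> illegal
(6,1): no bracket -> illegal
(6,3): no bracket -> illegal
(6,5): flips 2 -> legal
(7,3): no bracket -> illegal
(7,4): flips 2 -> legal
(7,5): flips 1 -> legal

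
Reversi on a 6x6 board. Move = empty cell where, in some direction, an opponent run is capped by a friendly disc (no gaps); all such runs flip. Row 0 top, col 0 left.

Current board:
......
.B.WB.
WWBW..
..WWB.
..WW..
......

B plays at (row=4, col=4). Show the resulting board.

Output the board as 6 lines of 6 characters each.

Place B at (4,4); scan 8 dirs for brackets.
Dir NW: opp run (3,3) capped by B -> flip
Dir N: first cell 'B' (not opp) -> no flip
Dir NE: first cell '.' (not opp) -> no flip
Dir W: opp run (4,3) (4,2), next='.' -> no flip
Dir E: first cell '.' (not opp) -> no flip
Dir SW: first cell '.' (not opp) -> no flip
Dir S: first cell '.' (not opp) -> no flip
Dir SE: first cell '.' (not opp) -> no flip
All flips: (3,3)

Answer: ......
.B.WB.
WWBW..
..WBB.
..WWB.
......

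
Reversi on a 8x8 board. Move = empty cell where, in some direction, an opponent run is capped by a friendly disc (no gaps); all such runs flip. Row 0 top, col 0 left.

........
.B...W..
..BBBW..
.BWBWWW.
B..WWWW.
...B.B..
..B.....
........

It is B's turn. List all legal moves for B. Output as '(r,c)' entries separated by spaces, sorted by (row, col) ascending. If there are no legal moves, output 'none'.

(0,4): no bracket -> illegal
(0,5): flips 4 -> legal
(0,6): flips 1 -> legal
(1,4): no bracket -> illegal
(1,6): no bracket -> illegal
(2,1): no bracket -> illegal
(2,6): flips 3 -> legal
(2,7): no bracket -> illegal
(3,7): flips 4 -> legal
(4,1): flips 1 -> legal
(4,2): flips 1 -> legal
(4,7): no bracket -> illegal
(5,2): no bracket -> illegal
(5,4): flips 2 -> legal
(5,6): flips 2 -> legal
(5,7): flips 2 -> legal

Answer: (0,5) (0,6) (2,6) (3,7) (4,1) (4,2) (5,4) (5,6) (5,7)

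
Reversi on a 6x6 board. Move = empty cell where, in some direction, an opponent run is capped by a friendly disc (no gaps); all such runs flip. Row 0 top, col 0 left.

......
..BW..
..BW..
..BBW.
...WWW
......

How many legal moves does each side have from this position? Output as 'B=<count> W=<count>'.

Answer: B=8 W=5

Derivation:
-- B to move --
(0,2): no bracket -> illegal
(0,3): flips 2 -> legal
(0,4): flips 1 -> legal
(1,4): flips 2 -> legal
(2,4): flips 1 -> legal
(2,5): no bracket -> illegal
(3,5): flips 1 -> legal
(4,2): no bracket -> illegal
(5,2): no bracket -> illegal
(5,3): flips 1 -> legal
(5,4): flips 1 -> legal
(5,5): flips 1 -> legal
B mobility = 8
-- W to move --
(0,1): flips 1 -> legal
(0,2): no bracket -> illegal
(0,3): no bracket -> illegal
(1,1): flips 3 -> legal
(2,1): flips 2 -> legal
(2,4): no bracket -> illegal
(3,1): flips 3 -> legal
(4,1): flips 1 -> legal
(4,2): no bracket -> illegal
W mobility = 5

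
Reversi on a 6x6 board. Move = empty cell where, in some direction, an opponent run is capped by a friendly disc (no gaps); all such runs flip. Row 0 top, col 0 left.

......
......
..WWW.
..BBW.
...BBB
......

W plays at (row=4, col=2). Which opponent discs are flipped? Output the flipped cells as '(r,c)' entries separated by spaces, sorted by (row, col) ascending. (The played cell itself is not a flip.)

Dir NW: first cell '.' (not opp) -> no flip
Dir N: opp run (3,2) capped by W -> flip
Dir NE: opp run (3,3) capped by W -> flip
Dir W: first cell '.' (not opp) -> no flip
Dir E: opp run (4,3) (4,4) (4,5), next=edge -> no flip
Dir SW: first cell '.' (not opp) -> no flip
Dir S: first cell '.' (not opp) -> no flip
Dir SE: first cell '.' (not opp) -> no flip

Answer: (3,2) (3,3)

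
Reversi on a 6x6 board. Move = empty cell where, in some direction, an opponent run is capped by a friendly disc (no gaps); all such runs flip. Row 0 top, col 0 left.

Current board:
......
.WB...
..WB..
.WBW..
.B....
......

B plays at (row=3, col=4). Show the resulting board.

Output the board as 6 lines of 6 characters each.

Place B at (3,4); scan 8 dirs for brackets.
Dir NW: first cell 'B' (not opp) -> no flip
Dir N: first cell '.' (not opp) -> no flip
Dir NE: first cell '.' (not opp) -> no flip
Dir W: opp run (3,3) capped by B -> flip
Dir E: first cell '.' (not opp) -> no flip
Dir SW: first cell '.' (not opp) -> no flip
Dir S: first cell '.' (not opp) -> no flip
Dir SE: first cell '.' (not opp) -> no flip
All flips: (3,3)

Answer: ......
.WB...
..WB..
.WBBB.
.B....
......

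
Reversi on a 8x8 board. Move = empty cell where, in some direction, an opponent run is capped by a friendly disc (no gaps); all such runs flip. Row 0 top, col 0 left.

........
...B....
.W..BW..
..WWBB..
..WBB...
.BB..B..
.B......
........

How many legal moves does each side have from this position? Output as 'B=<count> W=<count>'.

Answer: B=8 W=10

Derivation:
-- B to move --
(1,0): flips 2 -> legal
(1,1): no bracket -> illegal
(1,2): no bracket -> illegal
(1,4): no bracket -> illegal
(1,5): flips 1 -> legal
(1,6): flips 1 -> legal
(2,0): no bracket -> illegal
(2,2): flips 3 -> legal
(2,3): flips 1 -> legal
(2,6): flips 1 -> legal
(3,0): no bracket -> illegal
(3,1): flips 2 -> legal
(3,6): no bracket -> illegal
(4,1): flips 1 -> legal
(5,3): no bracket -> illegal
B mobility = 8
-- W to move --
(0,2): no bracket -> illegal
(0,3): no bracket -> illegal
(0,4): no bracket -> illegal
(1,2): no bracket -> illegal
(1,4): no bracket -> illegal
(1,5): flips 1 -> legal
(2,2): no bracket -> illegal
(2,3): flips 1 -> legal
(2,6): no bracket -> illegal
(3,6): flips 2 -> legal
(4,0): no bracket -> illegal
(4,1): no bracket -> illegal
(4,5): flips 3 -> legal
(4,6): no bracket -> illegal
(5,0): no bracket -> illegal
(5,3): flips 1 -> legal
(5,4): flips 1 -> legal
(5,6): no bracket -> illegal
(6,0): flips 1 -> legal
(6,2): flips 1 -> legal
(6,3): no bracket -> illegal
(6,4): no bracket -> illegal
(6,5): no bracket -> illegal
(6,6): flips 2 -> legal
(7,0): flips 4 -> legal
(7,1): no bracket -> illegal
(7,2): no bracket -> illegal
W mobility = 10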